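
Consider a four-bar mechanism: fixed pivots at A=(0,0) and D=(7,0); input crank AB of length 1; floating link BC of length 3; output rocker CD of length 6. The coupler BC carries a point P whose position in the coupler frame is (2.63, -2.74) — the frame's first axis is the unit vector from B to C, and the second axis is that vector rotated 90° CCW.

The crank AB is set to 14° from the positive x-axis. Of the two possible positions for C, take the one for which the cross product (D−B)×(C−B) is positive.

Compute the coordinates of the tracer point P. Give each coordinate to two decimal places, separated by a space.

A=(0,0), D=(7.00,0)
B = A + 1.00·(cos14°, sin14°) = (0.9703, 0.2419)
|BD| = 6.0346
circle(B,3.00) ∩ circle(D,6.00): a=0.7802, h=2.8968
  candidates: C₊=(1.8660,3.1051) cross=17.481; C₋=(1.6337,-2.6838) cross=-17.481
  mode + wants cross > 0 → take C=(1.8660,3.1051) (cross=17.481)
ex = (C−B)/|BC| = (0.2986,0.9544); ey = (-0.9544,0.2986)
P = B + 2.63·ex + -2.74·ey = (4.3705,1.9339)

4.37 1.93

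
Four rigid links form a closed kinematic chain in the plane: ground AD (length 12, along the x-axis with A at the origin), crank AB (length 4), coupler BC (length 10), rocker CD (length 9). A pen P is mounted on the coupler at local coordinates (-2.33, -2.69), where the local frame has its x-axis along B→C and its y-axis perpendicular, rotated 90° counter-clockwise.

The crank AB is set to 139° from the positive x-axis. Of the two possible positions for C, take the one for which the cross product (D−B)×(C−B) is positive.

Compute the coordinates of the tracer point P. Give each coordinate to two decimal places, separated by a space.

A=(0,0), D=(12.00,0)
B = A + 4.00·(cos139°, sin139°) = (-3.0188, 2.6242)
|BD| = 15.2464
circle(B,10.00) ∩ circle(D,9.00): a=8.2463, h=5.6567
  candidates: C₊=(6.0780,6.7772) cross=86.245; C₋=(4.1307,-4.3674) cross=-86.245
  mode + wants cross > 0 → take C=(6.0780,6.7772) (cross=86.245)
ex = (C−B)/|BC| = (0.9097,0.4153); ey = (-0.4153,0.9097)
P = B + -2.33·ex + -2.69·ey = (-4.0213,-0.7905)

-4.02 -0.79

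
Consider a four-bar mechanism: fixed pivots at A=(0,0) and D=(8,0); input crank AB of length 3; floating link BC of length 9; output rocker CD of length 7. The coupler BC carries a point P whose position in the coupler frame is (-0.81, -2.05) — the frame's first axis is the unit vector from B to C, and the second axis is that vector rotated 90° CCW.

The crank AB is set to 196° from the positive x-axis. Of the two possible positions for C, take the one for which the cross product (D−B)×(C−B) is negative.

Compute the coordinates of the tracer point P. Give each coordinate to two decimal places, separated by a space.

A=(0,0), D=(8.00,0)
B = A + 3.00·(cos196°, sin196°) = (-2.8838, -0.8269)
|BD| = 10.9152
circle(B,9.00) ∩ circle(D,7.00): a=6.9234, h=5.7503
  candidates: C₊=(3.5841,5.4314) cross=62.766; C₋=(4.4554,-6.0362) cross=-62.766
  mode - wants cross < 0 → take C=(4.4554,-6.0362) (cross=-62.766)
ex = (C−B)/|BC| = (0.8155,-0.5788); ey = (0.5788,0.8155)
P = B + -0.81·ex + -2.05·ey = (-4.7309,-2.0298)

-4.73 -2.03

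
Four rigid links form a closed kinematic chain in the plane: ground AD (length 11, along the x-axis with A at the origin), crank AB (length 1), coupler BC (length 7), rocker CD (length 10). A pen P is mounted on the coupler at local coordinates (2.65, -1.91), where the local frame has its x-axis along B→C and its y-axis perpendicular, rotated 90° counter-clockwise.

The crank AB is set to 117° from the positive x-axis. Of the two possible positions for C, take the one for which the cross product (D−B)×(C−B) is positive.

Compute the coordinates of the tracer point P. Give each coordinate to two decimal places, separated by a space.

2.62 1.98

A=(0,0), D=(11.00,0)
B = A + 1.00·(cos117°, sin117°) = (-0.4540, 0.8910)
|BD| = 11.4886
circle(B,7.00) ∩ circle(D,10.00): a=3.5247, h=6.0478
  candidates: C₊=(3.5291,6.6473) cross=69.481; C₋=(2.5911,-5.4120) cross=-69.481
  mode + wants cross > 0 → take C=(3.5291,6.6473) (cross=69.481)
ex = (C−B)/|BC| = (0.5690,0.8223); ey = (-0.8223,0.5690)
P = B + 2.65·ex + -1.91·ey = (2.6245,1.9833)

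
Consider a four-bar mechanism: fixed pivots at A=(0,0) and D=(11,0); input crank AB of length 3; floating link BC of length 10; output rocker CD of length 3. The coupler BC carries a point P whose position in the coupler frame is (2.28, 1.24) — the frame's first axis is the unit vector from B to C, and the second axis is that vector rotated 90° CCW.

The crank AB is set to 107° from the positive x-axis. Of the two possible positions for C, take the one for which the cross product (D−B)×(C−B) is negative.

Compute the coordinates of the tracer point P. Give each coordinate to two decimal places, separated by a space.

1.71 3.07

A=(0,0), D=(11.00,0)
B = A + 3.00·(cos107°, sin107°) = (-0.8771, 2.8689)
|BD| = 12.2187
circle(B,10.00) ∩ circle(D,3.00): a=9.8331, h=1.8191
  candidates: C₊=(9.1083,2.3284) cross=22.227; C₋=(8.2540,-1.2081) cross=-22.227
  mode - wants cross < 0 → take C=(8.2540,-1.2081) (cross=-22.227)
ex = (C−B)/|BC| = (0.9131,-0.4077); ey = (0.4077,0.9131)
P = B + 2.28·ex + 1.24·ey = (1.7103,3.0716)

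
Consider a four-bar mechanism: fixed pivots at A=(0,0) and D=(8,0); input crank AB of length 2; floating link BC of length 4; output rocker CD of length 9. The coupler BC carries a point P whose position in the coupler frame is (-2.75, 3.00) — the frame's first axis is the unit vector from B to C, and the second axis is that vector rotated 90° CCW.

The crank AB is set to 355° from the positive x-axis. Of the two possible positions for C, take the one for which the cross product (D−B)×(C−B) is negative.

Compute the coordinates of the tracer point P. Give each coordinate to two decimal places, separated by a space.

6.03 0.34

A=(0,0), D=(8.00,0)
B = A + 2.00·(cos355°, sin355°) = (1.9924, -0.1743)
|BD| = 6.0101
circle(B,4.00) ∩ circle(D,9.00): a=-2.4025, h=3.1982
  candidates: C₊=(-0.5018,2.9528) cross=19.221; C₋=(-0.3163,-3.4408) cross=-19.221
  mode - wants cross < 0 → take C=(-0.3163,-3.4408) (cross=-19.221)
ex = (C−B)/|BC| = (-0.5772,-0.8166); ey = (0.8166,-0.5772)
P = B + -2.75·ex + 3.00·ey = (6.0295,0.3399)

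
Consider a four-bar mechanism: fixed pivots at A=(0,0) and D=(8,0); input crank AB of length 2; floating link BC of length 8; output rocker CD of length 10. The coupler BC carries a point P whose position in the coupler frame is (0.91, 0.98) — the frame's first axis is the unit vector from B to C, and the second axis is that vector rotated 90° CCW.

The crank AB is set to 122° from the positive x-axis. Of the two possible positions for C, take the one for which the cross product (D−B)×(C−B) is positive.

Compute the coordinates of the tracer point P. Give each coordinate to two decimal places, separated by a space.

-1.45 2.97

A=(0,0), D=(8.00,0)
B = A + 2.00·(cos122°, sin122°) = (-1.0598, 1.6961)
|BD| = 9.2172
circle(B,8.00) ∩ circle(D,10.00): a=2.6558, h=7.5463
  candidates: C₊=(2.9392,8.6249) cross=69.556; C₋=(0.1619,-6.2101) cross=-69.556
  mode + wants cross > 0 → take C=(2.9392,8.6249) (cross=69.556)
ex = (C−B)/|BC| = (0.4999,0.8661); ey = (-0.8661,0.4999)
P = B + 0.91·ex + 0.98·ey = (-1.4537,2.9741)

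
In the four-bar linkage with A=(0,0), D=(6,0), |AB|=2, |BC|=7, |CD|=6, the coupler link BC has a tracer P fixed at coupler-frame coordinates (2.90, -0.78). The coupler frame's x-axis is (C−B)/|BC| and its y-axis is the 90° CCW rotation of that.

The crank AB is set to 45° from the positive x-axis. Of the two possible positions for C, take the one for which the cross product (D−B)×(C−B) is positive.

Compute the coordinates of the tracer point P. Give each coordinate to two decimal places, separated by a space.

4.13 2.70

A=(0,0), D=(6.00,0)
B = A + 2.00·(cos45°, sin45°) = (1.4142, 1.4142)
|BD| = 4.7989
circle(B,7.00) ∩ circle(D,6.00): a=3.7539, h=5.9083
  candidates: C₊=(6.7426,5.9539) cross=28.353; C₋=(3.2603,-5.3380) cross=-28.353
  mode + wants cross > 0 → take C=(6.7426,5.9539) (cross=28.353)
ex = (C−B)/|BC| = (0.7612,0.6485); ey = (-0.6485,0.7612)
P = B + 2.90·ex + -0.78·ey = (4.1275,2.7012)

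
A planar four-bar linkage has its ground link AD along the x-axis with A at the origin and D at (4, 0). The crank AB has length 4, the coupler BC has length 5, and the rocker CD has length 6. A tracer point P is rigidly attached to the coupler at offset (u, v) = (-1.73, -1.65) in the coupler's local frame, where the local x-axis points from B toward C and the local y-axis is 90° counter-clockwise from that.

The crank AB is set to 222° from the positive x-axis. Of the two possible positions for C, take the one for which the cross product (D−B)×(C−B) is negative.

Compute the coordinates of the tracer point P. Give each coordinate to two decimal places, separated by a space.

A=(0,0), D=(4.00,0)
B = A + 4.00·(cos222°, sin222°) = (-2.9726, -2.6765)
|BD| = 7.4686
circle(B,5.00) ∩ circle(D,6.00): a=2.9979, h=4.0016
  candidates: C₊=(-1.6078,2.1336) cross=29.886; C₋=(1.2602,-5.3380) cross=-29.886
  mode - wants cross < 0 → take C=(1.2602,-5.3380) (cross=-29.886)
ex = (C−B)/|BC| = (0.8466,-0.5323); ey = (0.5323,0.8466)
P = B + -1.73·ex + -1.65·ey = (-5.3154,-3.1525)

-5.32 -3.15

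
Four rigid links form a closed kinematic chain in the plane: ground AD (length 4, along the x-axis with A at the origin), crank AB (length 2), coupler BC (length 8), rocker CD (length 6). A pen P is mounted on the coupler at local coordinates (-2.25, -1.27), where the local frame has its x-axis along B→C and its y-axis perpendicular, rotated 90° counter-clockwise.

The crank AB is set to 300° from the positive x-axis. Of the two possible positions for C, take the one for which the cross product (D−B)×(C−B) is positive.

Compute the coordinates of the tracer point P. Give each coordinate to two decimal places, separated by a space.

A=(0,0), D=(4.00,0)
B = A + 2.00·(cos300°, sin300°) = (1.0000, -1.7321)
|BD| = 3.4641
circle(B,8.00) ∩ circle(D,6.00): a=5.7735, h=5.5377
  candidates: C₊=(3.2311,5.9505) cross=19.183; C₋=(8.7689,-3.6411) cross=-19.183
  mode + wants cross > 0 → take C=(3.2311,5.9505) (cross=19.183)
ex = (C−B)/|BC| = (0.2789,0.9603); ey = (-0.9603,0.2789)
P = B + -2.25·ex + -1.27·ey = (1.5921,-4.2470)

1.59 -4.25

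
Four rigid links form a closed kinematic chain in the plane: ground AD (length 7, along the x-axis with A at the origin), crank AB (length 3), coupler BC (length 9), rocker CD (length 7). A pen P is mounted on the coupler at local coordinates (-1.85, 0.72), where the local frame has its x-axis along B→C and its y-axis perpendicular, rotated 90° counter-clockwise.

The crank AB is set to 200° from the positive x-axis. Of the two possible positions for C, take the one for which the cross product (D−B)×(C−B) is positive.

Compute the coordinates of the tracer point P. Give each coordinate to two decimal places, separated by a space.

-4.57 -1.96

A=(0,0), D=(7.00,0)
B = A + 3.00·(cos200°, sin200°) = (-2.8191, -1.0261)
|BD| = 9.8725
circle(B,9.00) ∩ circle(D,7.00): a=6.5569, h=6.1650
  candidates: C₊=(3.0616,5.7870) cross=60.864; C₋=(4.3431,-6.4762) cross=-60.864
  mode + wants cross > 0 → take C=(3.0616,5.7870) (cross=60.864)
ex = (C−B)/|BC| = (0.6534,0.7570); ey = (-0.7570,0.6534)
P = B + -1.85·ex + 0.72·ey = (-4.5729,-1.9561)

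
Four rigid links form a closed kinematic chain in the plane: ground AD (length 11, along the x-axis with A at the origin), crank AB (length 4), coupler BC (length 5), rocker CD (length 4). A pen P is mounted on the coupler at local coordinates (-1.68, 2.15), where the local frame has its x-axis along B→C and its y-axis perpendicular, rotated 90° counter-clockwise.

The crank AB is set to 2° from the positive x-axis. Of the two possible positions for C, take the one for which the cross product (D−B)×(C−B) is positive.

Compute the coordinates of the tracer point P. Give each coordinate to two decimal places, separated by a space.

1.42 1.03

A=(0,0), D=(11.00,0)
B = A + 4.00·(cos2°, sin2°) = (3.9976, 0.1396)
|BD| = 7.0038
circle(B,5.00) ∩ circle(D,4.00): a=4.1444, h=2.7971
  candidates: C₊=(8.1969,2.8535) cross=19.590; C₋=(8.0854,-2.7396) cross=-19.590
  mode + wants cross > 0 → take C=(8.1969,2.8535) (cross=19.590)
ex = (C−B)/|BC| = (0.8399,0.5428); ey = (-0.5428,0.8399)
P = B + -1.68·ex + 2.15·ey = (1.4196,1.0334)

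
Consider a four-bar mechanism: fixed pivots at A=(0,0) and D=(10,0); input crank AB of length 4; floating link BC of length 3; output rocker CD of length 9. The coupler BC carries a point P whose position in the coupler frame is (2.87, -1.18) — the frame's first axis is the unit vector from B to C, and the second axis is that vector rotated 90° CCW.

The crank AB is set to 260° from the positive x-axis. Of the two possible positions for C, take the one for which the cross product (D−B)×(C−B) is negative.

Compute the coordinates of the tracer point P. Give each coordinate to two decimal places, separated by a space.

1.87 -5.69

A=(0,0), D=(10.00,0)
B = A + 4.00·(cos260°, sin260°) = (-0.6946, -3.9392)
|BD| = 11.3970
circle(B,3.00) ∩ circle(D,9.00): a=2.5398, h=1.5967
  candidates: C₊=(1.1368,-1.5631) cross=18.198; C₋=(2.2405,-4.5597) cross=-18.198
  mode - wants cross < 0 → take C=(2.2405,-4.5597) (cross=-18.198)
ex = (C−B)/|BC| = (0.9784,-0.2068); ey = (0.2068,0.9784)
P = B + 2.87·ex + -1.18·ey = (1.8693,-5.6873)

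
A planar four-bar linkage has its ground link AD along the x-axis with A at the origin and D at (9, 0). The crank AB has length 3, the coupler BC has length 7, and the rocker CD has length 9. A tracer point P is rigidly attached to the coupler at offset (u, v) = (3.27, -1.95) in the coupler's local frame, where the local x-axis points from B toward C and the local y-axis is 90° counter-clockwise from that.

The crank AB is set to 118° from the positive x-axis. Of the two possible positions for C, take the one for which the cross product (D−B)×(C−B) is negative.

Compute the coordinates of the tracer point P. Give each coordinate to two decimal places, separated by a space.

A=(0,0), D=(9.00,0)
B = A + 3.00·(cos118°, sin118°) = (-1.4084, 2.6488)
|BD| = 10.7402
circle(B,7.00) ∩ circle(D,9.00): a=3.8804, h=5.8260
  candidates: C₊=(3.7890,7.3379) cross=62.573; C₋=(0.9152,-3.9542) cross=-62.573
  mode - wants cross < 0 → take C=(0.9152,-3.9542) (cross=-62.573)
ex = (C−B)/|BC| = (0.3319,-0.9433); ey = (0.9433,0.3319)
P = B + 3.27·ex + -1.95·ey = (-2.1624,-1.0830)

-2.16 -1.08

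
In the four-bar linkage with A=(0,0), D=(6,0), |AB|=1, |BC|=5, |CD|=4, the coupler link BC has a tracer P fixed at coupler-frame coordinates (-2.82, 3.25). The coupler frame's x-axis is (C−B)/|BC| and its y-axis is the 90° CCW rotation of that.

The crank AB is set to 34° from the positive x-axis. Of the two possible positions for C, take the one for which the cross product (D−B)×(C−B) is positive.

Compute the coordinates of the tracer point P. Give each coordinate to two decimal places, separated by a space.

-3.42 1.24

A=(0,0), D=(6.00,0)
B = A + 1.00·(cos34°, sin34°) = (0.8290, 0.5592)
|BD| = 5.2011
circle(B,5.00) ∩ circle(D,4.00): a=3.4658, h=3.6040
  candidates: C₊=(4.6622,3.7696) cross=18.745; C₋=(3.8872,-3.3965) cross=-18.745
  mode + wants cross > 0 → take C=(4.6622,3.7696) (cross=18.745)
ex = (C−B)/|BC| = (0.7666,0.6421); ey = (-0.6421,0.7666)
P = B + -2.82·ex + 3.25·ey = (-3.4197,1.2400)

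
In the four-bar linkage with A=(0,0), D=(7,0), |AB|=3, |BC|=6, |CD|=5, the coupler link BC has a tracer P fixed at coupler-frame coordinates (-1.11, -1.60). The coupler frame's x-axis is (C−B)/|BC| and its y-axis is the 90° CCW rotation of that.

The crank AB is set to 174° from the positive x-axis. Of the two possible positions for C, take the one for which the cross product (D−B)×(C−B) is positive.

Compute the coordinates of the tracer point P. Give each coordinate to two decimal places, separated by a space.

-3.46 -1.58

A=(0,0), D=(7.00,0)
B = A + 3.00·(cos174°, sin174°) = (-2.9836, 0.3136)
|BD| = 9.9885
circle(B,6.00) ∩ circle(D,5.00): a=5.5449, h=2.2922
  candidates: C₊=(2.6305,2.4306) cross=22.896; C₋=(2.4866,-2.1516) cross=-22.896
  mode + wants cross > 0 → take C=(2.6305,2.4306) (cross=22.896)
ex = (C−B)/|BC| = (0.9357,0.3528); ey = (-0.3528,0.9357)
P = B + -1.11·ex + -1.60·ey = (-3.4576,-1.5752)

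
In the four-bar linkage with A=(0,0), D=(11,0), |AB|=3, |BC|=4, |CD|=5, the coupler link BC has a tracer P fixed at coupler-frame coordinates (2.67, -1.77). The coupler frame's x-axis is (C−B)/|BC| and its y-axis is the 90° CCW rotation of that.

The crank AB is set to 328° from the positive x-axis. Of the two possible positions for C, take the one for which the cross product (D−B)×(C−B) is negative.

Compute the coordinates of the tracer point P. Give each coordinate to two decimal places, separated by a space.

4.92 -3.73

A=(0,0), D=(11.00,0)
B = A + 3.00·(cos328°, sin328°) = (2.5441, -1.5898)
|BD| = 8.6040
circle(B,4.00) ∩ circle(D,5.00): a=3.7790, h=1.3112
  candidates: C₊=(6.0158,0.3971) cross=11.282; C₋=(6.5003,-2.1801) cross=-11.282
  mode - wants cross < 0 → take C=(6.5003,-2.1801) (cross=-11.282)
ex = (C−B)/|BC| = (0.9890,-0.1476); ey = (0.1476,0.9890)
P = B + 2.67·ex + -1.77·ey = (4.9237,-3.7345)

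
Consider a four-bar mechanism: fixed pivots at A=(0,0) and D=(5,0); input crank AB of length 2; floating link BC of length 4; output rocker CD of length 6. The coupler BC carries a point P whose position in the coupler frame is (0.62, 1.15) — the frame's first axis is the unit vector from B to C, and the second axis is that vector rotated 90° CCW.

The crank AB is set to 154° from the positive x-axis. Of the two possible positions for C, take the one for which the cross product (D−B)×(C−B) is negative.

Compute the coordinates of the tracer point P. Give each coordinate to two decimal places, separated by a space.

A=(0,0), D=(5.00,0)
B = A + 2.00·(cos154°, sin154°) = (-1.7976, 0.8767)
|BD| = 6.8539
circle(B,4.00) ∩ circle(D,6.00): a=1.9679, h=3.4824
  candidates: C₊=(0.5996,4.0788) cross=23.868; C₋=(-0.2913,-2.8288) cross=-23.868
  mode - wants cross < 0 → take C=(-0.2913,-2.8288) (cross=-23.868)
ex = (C−B)/|BC| = (0.3766,-0.9264); ey = (0.9264,0.3766)
P = B + 0.62·ex + 1.15·ey = (-0.4988,0.7354)

-0.50 0.74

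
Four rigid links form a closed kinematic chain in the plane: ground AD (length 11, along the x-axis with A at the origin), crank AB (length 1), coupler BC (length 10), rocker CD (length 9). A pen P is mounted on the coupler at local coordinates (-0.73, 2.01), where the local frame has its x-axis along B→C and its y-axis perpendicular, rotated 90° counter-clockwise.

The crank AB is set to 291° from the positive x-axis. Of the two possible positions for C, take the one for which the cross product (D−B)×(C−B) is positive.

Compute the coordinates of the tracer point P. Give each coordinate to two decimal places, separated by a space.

-1.72 -0.43

A=(0,0), D=(11.00,0)
B = A + 1.00·(cos291°, sin291°) = (0.3584, -0.9336)
|BD| = 10.6825
circle(B,10.00) ∩ circle(D,9.00): a=6.2306, h=7.8218
  candidates: C₊=(5.8815,7.4028) cross=83.556; C₋=(7.2487,-8.1809) cross=-83.556
  mode + wants cross > 0 → take C=(5.8815,7.4028) (cross=83.556)
ex = (C−B)/|BC| = (0.5523,0.8336); ey = (-0.8336,0.5523)
P = B + -0.73·ex + 2.01·ey = (-1.7204,-0.4320)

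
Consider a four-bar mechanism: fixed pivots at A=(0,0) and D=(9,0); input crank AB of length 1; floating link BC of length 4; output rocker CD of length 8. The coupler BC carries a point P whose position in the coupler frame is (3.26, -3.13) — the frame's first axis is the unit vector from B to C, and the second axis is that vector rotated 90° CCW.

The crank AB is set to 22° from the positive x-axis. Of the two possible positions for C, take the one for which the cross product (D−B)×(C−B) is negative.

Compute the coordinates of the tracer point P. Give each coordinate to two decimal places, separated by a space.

-1.40 -3.50

A=(0,0), D=(9.00,0)
B = A + 1.00·(cos22°, sin22°) = (0.9272, 0.3746)
|BD| = 8.0815
circle(B,4.00) ∩ circle(D,8.00): a=1.0710, h=3.8540
  candidates: C₊=(2.1757,4.1748) cross=31.146; C₋=(1.8184,-3.5248) cross=-31.146
  mode - wants cross < 0 → take C=(1.8184,-3.5248) (cross=-31.146)
ex = (C−B)/|BC| = (0.2228,-0.9749); ey = (0.9749,0.2228)
P = B + 3.26·ex + -3.13·ey = (-1.3978,-3.5008)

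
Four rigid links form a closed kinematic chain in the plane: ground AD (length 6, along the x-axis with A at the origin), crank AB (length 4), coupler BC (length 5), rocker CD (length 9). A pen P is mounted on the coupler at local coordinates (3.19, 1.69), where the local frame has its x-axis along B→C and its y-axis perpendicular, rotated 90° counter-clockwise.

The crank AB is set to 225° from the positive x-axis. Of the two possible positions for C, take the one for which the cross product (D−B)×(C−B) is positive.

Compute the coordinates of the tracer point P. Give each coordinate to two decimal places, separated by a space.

A=(0,0), D=(6.00,0)
B = A + 4.00·(cos225°, sin225°) = (-2.8284, -2.8284)
|BD| = 9.2704
circle(B,5.00) ∩ circle(D,9.00): a=1.6149, h=4.7320
  candidates: C₊=(-2.7343,2.1707) cross=43.868; C₋=(0.1532,-6.8421) cross=-43.868
  mode + wants cross > 0 → take C=(-2.7343,2.1707) (cross=43.868)
ex = (C−B)/|BC| = (0.0188,0.9998); ey = (-0.9998,0.0188)
P = B + 3.19·ex + 1.69·ey = (-4.4581,0.3928)

-4.46 0.39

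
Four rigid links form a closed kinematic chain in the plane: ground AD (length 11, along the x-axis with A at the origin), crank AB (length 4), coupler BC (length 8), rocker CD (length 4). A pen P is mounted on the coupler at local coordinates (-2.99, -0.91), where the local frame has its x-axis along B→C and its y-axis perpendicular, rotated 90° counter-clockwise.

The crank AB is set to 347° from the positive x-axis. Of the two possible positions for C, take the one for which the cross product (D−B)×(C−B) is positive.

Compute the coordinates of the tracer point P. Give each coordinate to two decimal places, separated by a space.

2.06 -3.43

A=(0,0), D=(11.00,0)
B = A + 4.00·(cos347°, sin347°) = (3.8975, -0.8998)
|BD| = 7.1593
circle(B,8.00) ∩ circle(D,4.00): a=6.9319, h=3.9935
  candidates: C₊=(10.2725,3.9333) cross=28.591; C₋=(11.2764,-3.9904) cross=-28.591
  mode + wants cross > 0 → take C=(10.2725,3.9333) (cross=28.591)
ex = (C−B)/|BC| = (0.7969,0.6041); ey = (-0.6041,0.7969)
P = B + -2.99·ex + -0.91·ey = (2.0646,-3.4313)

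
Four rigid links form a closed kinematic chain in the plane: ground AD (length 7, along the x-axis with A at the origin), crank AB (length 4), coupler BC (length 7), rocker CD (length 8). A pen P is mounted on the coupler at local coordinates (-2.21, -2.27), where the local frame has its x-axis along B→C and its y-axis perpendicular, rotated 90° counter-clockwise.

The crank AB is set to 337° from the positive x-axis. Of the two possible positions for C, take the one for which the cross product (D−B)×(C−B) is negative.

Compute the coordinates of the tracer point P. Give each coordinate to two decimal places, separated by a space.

A=(0,0), D=(7.00,0)
B = A + 4.00·(cos337°, sin337°) = (3.6820, -1.5629)
|BD| = 3.6677
circle(B,7.00) ∩ circle(D,8.00): a=-0.2111, h=6.9968
  candidates: C₊=(0.5095,4.6769) cross=25.662; C₋=(6.4727,-7.9826) cross=-25.662
  mode - wants cross < 0 → take C=(6.4727,-7.9826) (cross=-25.662)
ex = (C−B)/|BC| = (0.3987,-0.9171); ey = (0.9171,0.3987)
P = B + -2.21·ex + -2.27·ey = (0.7192,-0.4411)

0.72 -0.44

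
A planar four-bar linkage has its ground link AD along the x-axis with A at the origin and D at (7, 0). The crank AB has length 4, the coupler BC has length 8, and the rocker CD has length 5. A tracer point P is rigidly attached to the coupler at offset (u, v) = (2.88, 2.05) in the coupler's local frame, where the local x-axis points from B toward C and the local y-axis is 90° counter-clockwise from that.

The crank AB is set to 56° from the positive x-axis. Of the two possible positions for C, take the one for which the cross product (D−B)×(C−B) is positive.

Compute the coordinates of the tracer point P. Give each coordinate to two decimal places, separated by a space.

A=(0,0), D=(7.00,0)
B = A + 4.00·(cos56°, sin56°) = (2.2368, 3.3162)
|BD| = 5.8039
circle(B,8.00) ∩ circle(D,5.00): a=6.2618, h=4.9790
  candidates: C₊=(10.2206,3.8246) cross=28.898; C₋=(4.5309,-4.3478) cross=-28.898
  mode + wants cross > 0 → take C=(10.2206,3.8246) (cross=28.898)
ex = (C−B)/|BC| = (0.9980,0.0636); ey = (-0.0636,0.9980)
P = B + 2.88·ex + 2.05·ey = (4.9807,5.5451)

4.98 5.55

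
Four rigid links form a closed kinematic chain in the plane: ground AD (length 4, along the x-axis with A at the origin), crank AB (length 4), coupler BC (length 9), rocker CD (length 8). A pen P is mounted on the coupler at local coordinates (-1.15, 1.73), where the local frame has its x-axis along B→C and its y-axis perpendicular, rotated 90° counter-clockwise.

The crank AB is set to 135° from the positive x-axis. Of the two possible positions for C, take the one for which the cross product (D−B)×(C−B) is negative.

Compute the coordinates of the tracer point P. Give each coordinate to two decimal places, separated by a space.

A=(0,0), D=(4.00,0)
B = A + 4.00·(cos135°, sin135°) = (-2.8284, 2.8284)
|BD| = 7.3910
circle(B,9.00) ∩ circle(D,8.00): a=4.8456, h=7.5842
  candidates: C₊=(4.5506,7.9810) cross=56.055; C₋=(-1.2541,-6.0328) cross=-56.055
  mode - wants cross < 0 → take C=(-1.2541,-6.0328) (cross=-56.055)
ex = (C−B)/|BC| = (0.1749,-0.9846); ey = (0.9846,0.1749)
P = B + -1.15·ex + 1.73·ey = (-1.3263,4.2633)

-1.33 4.26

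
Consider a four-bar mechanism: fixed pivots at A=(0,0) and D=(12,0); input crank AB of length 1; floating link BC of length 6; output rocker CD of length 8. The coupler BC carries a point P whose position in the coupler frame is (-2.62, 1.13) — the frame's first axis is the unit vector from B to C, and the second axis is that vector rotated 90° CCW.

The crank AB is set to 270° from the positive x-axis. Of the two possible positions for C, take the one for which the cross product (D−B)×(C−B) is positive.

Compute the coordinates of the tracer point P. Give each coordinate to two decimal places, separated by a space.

A=(0,0), D=(12.00,0)
B = A + 1.00·(cos270°, sin270°) = (-0.0000, -1.0000)
|BD| = 12.0416
circle(B,6.00) ∩ circle(D,8.00): a=4.8582, h=3.5211
  candidates: C₊=(4.5490,2.9124) cross=42.400; C₋=(5.1338,-4.1055) cross=-42.400
  mode + wants cross > 0 → take C=(4.5490,2.9124) (cross=42.400)
ex = (C−B)/|BC| = (0.7582,0.6521); ey = (-0.6521,0.7582)
P = B + -2.62·ex + 1.13·ey = (-2.7232,-1.8517)

-2.72 -1.85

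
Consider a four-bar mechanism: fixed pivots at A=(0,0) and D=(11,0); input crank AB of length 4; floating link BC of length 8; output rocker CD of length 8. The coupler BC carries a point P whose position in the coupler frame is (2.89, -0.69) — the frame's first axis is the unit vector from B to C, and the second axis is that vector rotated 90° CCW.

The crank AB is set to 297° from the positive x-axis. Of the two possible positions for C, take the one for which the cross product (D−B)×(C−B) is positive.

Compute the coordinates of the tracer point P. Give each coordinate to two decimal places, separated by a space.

A=(0,0), D=(11.00,0)
B = A + 4.00·(cos297°, sin297°) = (1.8160, -3.5640)
|BD| = 9.8513
circle(B,8.00) ∩ circle(D,8.00): a=4.9257, h=6.3038
  candidates: C₊=(4.1274,4.0948) cross=62.101; C₋=(8.6886,-7.6588) cross=-62.101
  mode + wants cross > 0 → take C=(4.1274,4.0948) (cross=62.101)
ex = (C−B)/|BC| = (0.2889,0.9574); ey = (-0.9574,0.2889)
P = B + 2.89·ex + -0.69·ey = (3.3115,-0.9966)

3.31 -1.00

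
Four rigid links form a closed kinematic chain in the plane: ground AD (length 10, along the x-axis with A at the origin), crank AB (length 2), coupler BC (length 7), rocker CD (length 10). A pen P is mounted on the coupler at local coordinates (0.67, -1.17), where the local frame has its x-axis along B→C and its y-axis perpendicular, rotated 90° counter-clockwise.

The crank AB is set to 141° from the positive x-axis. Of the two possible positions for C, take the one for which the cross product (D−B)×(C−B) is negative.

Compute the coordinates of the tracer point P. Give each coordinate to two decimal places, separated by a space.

-2.33 0.16

A=(0,0), D=(10.00,0)
B = A + 2.00·(cos141°, sin141°) = (-1.5543, 1.2586)
|BD| = 11.6226
circle(B,7.00) ∩ circle(D,10.00): a=3.6173, h=5.9929
  candidates: C₊=(2.6907,6.8246) cross=69.653; C₋=(1.3928,-5.0908) cross=-69.653
  mode - wants cross < 0 → take C=(1.3928,-5.0908) (cross=-69.653)
ex = (C−B)/|BC| = (0.4210,-0.9071); ey = (0.9071,0.4210)
P = B + 0.67·ex + -1.17·ey = (-2.3335,0.1583)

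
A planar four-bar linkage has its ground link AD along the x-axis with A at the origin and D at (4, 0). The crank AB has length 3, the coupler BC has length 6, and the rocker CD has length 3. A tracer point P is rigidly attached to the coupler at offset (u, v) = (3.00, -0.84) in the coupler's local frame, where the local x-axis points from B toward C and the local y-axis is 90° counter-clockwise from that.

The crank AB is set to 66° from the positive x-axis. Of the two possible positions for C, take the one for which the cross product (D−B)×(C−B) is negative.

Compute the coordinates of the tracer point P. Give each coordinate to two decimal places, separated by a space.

1.45 -0.37

A=(0,0), D=(4.00,0)
B = A + 3.00·(cos66°, sin66°) = (1.2202, 2.7406)
|BD| = 3.9036
circle(B,6.00) ∩ circle(D,3.00): a=5.4101, h=2.5943
  candidates: C₊=(6.8942,0.7897) cross=10.127; C₋=(3.2514,-2.9051) cross=-10.127
  mode - wants cross < 0 → take C=(3.2514,-2.9051) (cross=-10.127)
ex = (C−B)/|BC| = (0.3385,-0.9410); ey = (0.9410,0.3385)
P = B + 3.00·ex + -0.84·ey = (1.4454,-0.3666)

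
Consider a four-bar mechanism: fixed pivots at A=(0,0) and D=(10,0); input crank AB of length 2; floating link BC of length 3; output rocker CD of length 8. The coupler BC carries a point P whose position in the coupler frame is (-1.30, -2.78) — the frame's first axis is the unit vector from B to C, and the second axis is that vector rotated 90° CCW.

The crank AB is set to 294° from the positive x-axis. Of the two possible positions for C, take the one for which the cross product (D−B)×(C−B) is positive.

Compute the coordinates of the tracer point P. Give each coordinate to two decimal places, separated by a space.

2.81 -4.16

A=(0,0), D=(10.00,0)
B = A + 2.00·(cos294°, sin294°) = (0.8135, -1.8271)
|BD| = 9.3665
circle(B,3.00) ∩ circle(D,8.00): a=1.7472, h=2.4387
  candidates: C₊=(2.0514,0.9056) cross=22.842; C₋=(3.0028,-3.8781) cross=-22.842
  mode + wants cross > 0 → take C=(2.0514,0.9056) (cross=22.842)
ex = (C−B)/|BC| = (0.4126,0.9109); ey = (-0.9109,0.4126)
P = B + -1.30·ex + -2.78·ey = (2.8093,-4.1584)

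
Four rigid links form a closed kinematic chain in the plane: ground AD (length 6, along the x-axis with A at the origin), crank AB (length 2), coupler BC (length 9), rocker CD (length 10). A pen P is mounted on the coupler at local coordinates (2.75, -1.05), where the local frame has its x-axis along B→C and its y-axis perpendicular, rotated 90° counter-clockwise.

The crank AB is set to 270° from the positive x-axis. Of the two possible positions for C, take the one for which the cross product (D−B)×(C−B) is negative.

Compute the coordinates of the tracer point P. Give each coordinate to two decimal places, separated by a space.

A=(0,0), D=(6.00,0)
B = A + 2.00·(cos270°, sin270°) = (-0.0000, -2.0000)
|BD| = 6.3246
circle(B,9.00) ∩ circle(D,10.00): a=1.6602, h=8.8455
  candidates: C₊=(-1.2222,6.9166) cross=55.944; C₋=(4.3722,-9.8666) cross=-55.944
  mode - wants cross < 0 → take C=(4.3722,-9.8666) (cross=-55.944)
ex = (C−B)/|BC| = (0.4858,-0.8741); ey = (0.8741,0.4858)
P = B + 2.75·ex + -1.05·ey = (0.4182,-4.9138)

0.42 -4.91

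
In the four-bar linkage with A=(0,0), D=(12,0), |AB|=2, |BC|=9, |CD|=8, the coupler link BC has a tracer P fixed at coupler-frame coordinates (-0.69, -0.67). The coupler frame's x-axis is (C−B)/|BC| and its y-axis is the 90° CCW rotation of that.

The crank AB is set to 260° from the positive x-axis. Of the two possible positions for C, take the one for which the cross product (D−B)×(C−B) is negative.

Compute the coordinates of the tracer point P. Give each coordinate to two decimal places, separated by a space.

A=(0,0), D=(12.00,0)
B = A + 2.00·(cos260°, sin260°) = (-0.3473, -1.9696)
|BD| = 12.5034
circle(B,9.00) ∩ circle(D,8.00): a=6.9315, h=5.7406
  candidates: C₊=(5.5934,4.7912) cross=71.777; C₋=(7.4020,-6.5466) cross=-71.777
  mode - wants cross < 0 → take C=(7.4020,-6.5466) (cross=-71.777)
ex = (C−B)/|BC| = (0.8610,-0.5086); ey = (0.5086,0.8610)
P = B + -0.69·ex + -0.67·ey = (-1.2821,-2.1956)

-1.28 -2.20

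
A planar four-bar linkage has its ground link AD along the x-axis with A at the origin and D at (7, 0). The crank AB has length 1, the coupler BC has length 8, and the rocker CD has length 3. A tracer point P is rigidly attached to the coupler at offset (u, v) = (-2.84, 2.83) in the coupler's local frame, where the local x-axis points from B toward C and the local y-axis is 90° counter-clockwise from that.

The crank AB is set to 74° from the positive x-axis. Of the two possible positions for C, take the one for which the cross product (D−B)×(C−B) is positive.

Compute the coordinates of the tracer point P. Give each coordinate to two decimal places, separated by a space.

A=(0,0), D=(7.00,0)
B = A + 1.00·(cos74°, sin74°) = (0.2756, 0.9613)
|BD| = 6.7927
circle(B,8.00) ∩ circle(D,3.00): a=7.4448, h=2.9283
  candidates: C₊=(8.0599,2.8065) cross=19.891; C₋=(7.2311,-2.9911) cross=-19.891
  mode + wants cross > 0 → take C=(8.0599,2.8065) (cross=19.891)
ex = (C−B)/|BC| = (0.9730,0.2307); ey = (-0.2307,0.9730)
P = B + -2.84·ex + 2.83·ey = (-3.1405,3.0599)

-3.14 3.06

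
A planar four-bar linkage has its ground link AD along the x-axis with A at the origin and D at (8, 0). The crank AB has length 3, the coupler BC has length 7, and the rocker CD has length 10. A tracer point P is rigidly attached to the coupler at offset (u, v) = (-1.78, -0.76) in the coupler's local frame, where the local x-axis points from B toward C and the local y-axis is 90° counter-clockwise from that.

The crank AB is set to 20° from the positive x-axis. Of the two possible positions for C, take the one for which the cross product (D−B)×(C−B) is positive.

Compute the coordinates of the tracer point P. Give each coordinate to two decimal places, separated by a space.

3.79 -0.65

A=(0,0), D=(8.00,0)
B = A + 3.00·(cos20°, sin20°) = (2.8191, 1.0261)
|BD| = 5.2815
circle(B,7.00) ∩ circle(D,10.00): a=-2.1874, h=6.6495
  candidates: C₊=(1.9652,7.9738) cross=35.120; C₋=(-0.6184,-5.0718) cross=-35.120
  mode + wants cross > 0 → take C=(1.9652,7.9738) (cross=35.120)
ex = (C−B)/|BC| = (-0.1220,0.9925); ey = (-0.9925,-0.1220)
P = B + -1.78·ex + -0.76·ey = (3.7905,-0.6479)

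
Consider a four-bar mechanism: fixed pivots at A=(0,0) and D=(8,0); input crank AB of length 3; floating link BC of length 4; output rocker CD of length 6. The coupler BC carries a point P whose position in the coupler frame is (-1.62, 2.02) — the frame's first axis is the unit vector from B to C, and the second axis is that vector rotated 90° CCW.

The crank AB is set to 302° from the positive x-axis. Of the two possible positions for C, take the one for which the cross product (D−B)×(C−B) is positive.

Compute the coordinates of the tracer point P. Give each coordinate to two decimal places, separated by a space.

-0.64 -3.85

A=(0,0), D=(8.00,0)
B = A + 3.00·(cos302°, sin302°) = (1.5898, -2.5441)
|BD| = 6.8967
circle(B,4.00) ∩ circle(D,6.00): a=1.9984, h=3.4651
  candidates: C₊=(2.1689,1.4137) cross=23.897; C₋=(4.7254,-5.0276) cross=-23.897
  mode + wants cross > 0 → take C=(2.1689,1.4137) (cross=23.897)
ex = (C−B)/|BC| = (0.1448,0.9895); ey = (-0.9895,0.1448)
P = B + -1.62·ex + 2.02·ey = (-0.6435,-3.8546)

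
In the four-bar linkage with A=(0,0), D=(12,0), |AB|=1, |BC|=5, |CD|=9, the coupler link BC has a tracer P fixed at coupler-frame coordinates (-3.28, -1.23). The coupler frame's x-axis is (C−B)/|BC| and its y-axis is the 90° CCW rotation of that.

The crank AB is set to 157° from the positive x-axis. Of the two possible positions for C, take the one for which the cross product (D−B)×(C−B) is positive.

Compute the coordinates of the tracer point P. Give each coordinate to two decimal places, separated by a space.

A=(0,0), D=(12.00,0)
B = A + 1.00·(cos157°, sin157°) = (-0.9205, 0.3907)
|BD| = 12.9264
circle(B,5.00) ∩ circle(D,9.00): a=4.2971, h=2.5564
  candidates: C₊=(3.4519,2.8160) cross=33.044; C₋=(3.2974,-2.2943) cross=-33.044
  mode + wants cross > 0 → take C=(3.4519,2.8160) (cross=33.044)
ex = (C−B)/|BC| = (0.8745,0.4851); ey = (-0.4851,0.8745)
P = B + -3.28·ex + -1.23·ey = (-3.1922,-2.2759)

-3.19 -2.28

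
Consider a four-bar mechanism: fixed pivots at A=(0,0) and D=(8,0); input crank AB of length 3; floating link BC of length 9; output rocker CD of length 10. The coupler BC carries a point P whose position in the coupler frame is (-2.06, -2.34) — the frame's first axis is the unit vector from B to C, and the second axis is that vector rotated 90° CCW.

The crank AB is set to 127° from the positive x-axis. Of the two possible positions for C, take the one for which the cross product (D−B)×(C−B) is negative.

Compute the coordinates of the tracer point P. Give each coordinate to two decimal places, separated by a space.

A=(0,0), D=(8.00,0)
B = A + 3.00·(cos127°, sin127°) = (-1.8054, 2.3959)
|BD| = 10.0939
circle(B,9.00) ∩ circle(D,10.00): a=4.1058, h=8.0089
  candidates: C₊=(4.0840,9.2014) cross=80.841; C₋=(0.2820,-6.3587) cross=-80.841
  mode - wants cross < 0 → take C=(0.2820,-6.3587) (cross=-80.841)
ex = (C−B)/|BC| = (0.2319,-0.9727); ey = (0.9727,0.2319)
P = B + -2.06·ex + -2.34·ey = (-4.5594,3.8570)

-4.56 3.86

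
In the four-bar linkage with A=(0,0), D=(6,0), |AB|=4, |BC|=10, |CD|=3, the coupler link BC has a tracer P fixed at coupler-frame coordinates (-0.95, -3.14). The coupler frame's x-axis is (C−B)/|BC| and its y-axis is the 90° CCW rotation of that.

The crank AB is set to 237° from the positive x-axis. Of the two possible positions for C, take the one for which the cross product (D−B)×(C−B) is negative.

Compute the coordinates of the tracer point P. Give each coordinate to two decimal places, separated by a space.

A=(0,0), D=(6.00,0)
B = A + 4.00·(cos237°, sin237°) = (-2.1786, -3.3547)
|BD| = 8.8398
circle(B,10.00) ∩ circle(D,3.00): a=9.5671, h=2.9105
  candidates: C₊=(5.5683,2.9688) cross=25.729; C₋=(7.7774,-2.4168) cross=-25.729
  mode - wants cross < 0 → take C=(7.7774,-2.4168) (cross=-25.729)
ex = (C−B)/|BC| = (0.9956,0.0938); ey = (-0.0938,0.9956)
P = B + -0.95·ex + -3.14·ey = (-2.8299,-6.5699)

-2.83 -6.57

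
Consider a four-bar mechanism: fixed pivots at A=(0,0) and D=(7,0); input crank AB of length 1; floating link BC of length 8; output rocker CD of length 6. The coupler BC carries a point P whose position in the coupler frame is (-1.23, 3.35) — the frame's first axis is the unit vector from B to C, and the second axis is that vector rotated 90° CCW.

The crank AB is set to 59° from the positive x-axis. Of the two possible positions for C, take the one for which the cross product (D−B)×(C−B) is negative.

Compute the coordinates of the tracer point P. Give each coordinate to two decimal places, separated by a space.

2.55 3.79

A=(0,0), D=(7.00,0)
B = A + 1.00·(cos59°, sin59°) = (0.5150, 0.8572)
|BD| = 6.5414
circle(B,8.00) ∩ circle(D,6.00): a=5.4109, h=5.8925
  candidates: C₊=(6.6514,5.9899) cross=38.545; C₋=(5.1071,-5.6936) cross=-38.545
  mode - wants cross < 0 → take C=(5.1071,-5.6936) (cross=-38.545)
ex = (C−B)/|BC| = (0.5740,-0.8188); ey = (0.8188,0.5740)
P = B + -1.23·ex + 3.35·ey = (2.5521,3.7873)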